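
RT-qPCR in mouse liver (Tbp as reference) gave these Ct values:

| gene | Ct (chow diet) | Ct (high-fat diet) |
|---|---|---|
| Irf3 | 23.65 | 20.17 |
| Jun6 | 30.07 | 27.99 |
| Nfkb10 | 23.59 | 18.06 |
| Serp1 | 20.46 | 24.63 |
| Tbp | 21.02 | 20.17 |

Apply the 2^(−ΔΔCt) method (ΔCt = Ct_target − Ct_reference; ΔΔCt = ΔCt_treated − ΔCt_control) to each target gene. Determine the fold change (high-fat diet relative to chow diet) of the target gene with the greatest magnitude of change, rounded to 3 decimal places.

0.031

Irf3: ΔΔCt = (20.17−20.17) − (23.65−21.02) = 0.00 − 2.63 = -2.63; fold change = 2^2.63 = 6.190
Jun6: ΔΔCt = (27.99−20.17) − (30.07−21.02) = 7.82 − 9.05 = -1.23; fold change = 2^1.23 = 2.346
Nfkb10: ΔΔCt = (18.06−20.17) − (23.59−21.02) = -2.11 − 2.57 = -4.68; fold change = 2^4.68 = 25.634
Serp1: ΔΔCt = (24.63−20.17) − (20.46−21.02) = 4.46 − (-0.56) = 5.02; fold change = 2^-5.02 = 0.031
Serp1 has the largest |ΔΔCt| = 5.02.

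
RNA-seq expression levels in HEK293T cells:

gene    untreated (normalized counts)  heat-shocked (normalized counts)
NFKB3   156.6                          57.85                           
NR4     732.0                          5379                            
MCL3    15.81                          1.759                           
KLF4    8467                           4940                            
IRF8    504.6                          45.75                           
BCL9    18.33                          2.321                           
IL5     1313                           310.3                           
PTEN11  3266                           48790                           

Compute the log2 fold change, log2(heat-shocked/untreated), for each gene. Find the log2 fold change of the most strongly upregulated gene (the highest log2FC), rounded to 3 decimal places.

log2(57.85/156.6) = -1.437  (NFKB3)
log2(5379/732.0) = 2.877  (NR4)
log2(1.759/15.81) = -3.168  (MCL3)
log2(4940/8467) = -0.777  (KLF4)
log2(45.75/504.6) = -3.463  (IRF8)
log2(2.321/18.33) = -2.981  (BCL9)
log2(310.3/1313) = -2.081  (IL5)
log2(48790/3266) = 3.901  (PTEN11)
PTEN11 is most strongly upregulated.

3.901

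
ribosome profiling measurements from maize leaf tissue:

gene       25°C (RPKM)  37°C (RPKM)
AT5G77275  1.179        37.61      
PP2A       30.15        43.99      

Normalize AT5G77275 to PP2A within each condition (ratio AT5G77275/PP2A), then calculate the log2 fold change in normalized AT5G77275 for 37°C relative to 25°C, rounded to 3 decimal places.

AT5G77275/PP2A (25°C) = 1.179 / 30.15 = 0.039104
AT5G77275/PP2A (37°C) = 37.61 / 43.99 = 0.85497
Fold change = 0.85497 / 0.039104 = 21.8637
log2(21.8637) = 4.4505

4.450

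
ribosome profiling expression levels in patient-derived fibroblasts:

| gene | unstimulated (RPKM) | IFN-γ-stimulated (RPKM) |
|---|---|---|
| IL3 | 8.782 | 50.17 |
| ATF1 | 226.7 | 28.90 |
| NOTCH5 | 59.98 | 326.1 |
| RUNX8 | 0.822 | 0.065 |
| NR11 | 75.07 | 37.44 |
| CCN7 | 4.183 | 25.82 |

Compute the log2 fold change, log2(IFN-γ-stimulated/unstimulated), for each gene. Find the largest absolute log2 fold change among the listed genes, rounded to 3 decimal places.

log2(50.17/8.782) = 2.514  (IL3)
log2(28.90/226.7) = -2.972  (ATF1)
log2(326.1/59.98) = 2.443  (NOTCH5)
log2(0.065/0.822) = -3.661  (RUNX8)
log2(37.44/75.07) = -1.004  (NR11)
log2(25.82/4.183) = 2.626  (CCN7)
The largest magnitude belongs to RUNX8.

3.661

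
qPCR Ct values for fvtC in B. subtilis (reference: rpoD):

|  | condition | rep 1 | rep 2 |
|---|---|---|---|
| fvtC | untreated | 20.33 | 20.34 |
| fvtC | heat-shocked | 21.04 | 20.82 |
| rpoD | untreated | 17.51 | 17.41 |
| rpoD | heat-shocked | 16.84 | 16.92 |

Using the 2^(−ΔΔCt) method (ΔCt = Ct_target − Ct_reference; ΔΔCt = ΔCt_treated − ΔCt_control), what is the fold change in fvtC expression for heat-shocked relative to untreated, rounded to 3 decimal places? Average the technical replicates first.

Mean Ct: fvtC untreated 20.335; fvtC heat-shocked 20.930; rpoD untreated 17.460; rpoD heat-shocked 16.880
ΔCt(untreated) = 20.335 − 17.460 = 2.875
ΔCt(heat-shocked) = 20.930 − 16.880 = 4.050
ΔΔCt = 4.050 − 2.875 = 1.175
Fold change = 2^(−1.175) = 0.4429

0.443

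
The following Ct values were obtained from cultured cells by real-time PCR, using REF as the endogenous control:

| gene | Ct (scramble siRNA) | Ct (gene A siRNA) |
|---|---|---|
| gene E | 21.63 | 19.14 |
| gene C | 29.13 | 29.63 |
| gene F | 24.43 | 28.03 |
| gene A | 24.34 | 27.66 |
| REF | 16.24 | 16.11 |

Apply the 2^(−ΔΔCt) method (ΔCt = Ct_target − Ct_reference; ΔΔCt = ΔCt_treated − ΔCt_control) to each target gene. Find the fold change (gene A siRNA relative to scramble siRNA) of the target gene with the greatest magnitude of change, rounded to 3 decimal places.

gene E: ΔΔCt = (19.14−16.11) − (21.63−16.24) = 3.03 − 5.39 = -2.36; fold change = 2^2.36 = 5.134
gene C: ΔΔCt = (29.63−16.11) − (29.13−16.24) = 13.52 − 12.89 = 0.63; fold change = 2^-0.63 = 0.646
gene F: ΔΔCt = (28.03−16.11) − (24.43−16.24) = 11.92 − 8.19 = 3.73; fold change = 2^-3.73 = 0.075
gene A: ΔΔCt = (27.66−16.11) − (24.34−16.24) = 11.55 − 8.10 = 3.45; fold change = 2^-3.45 = 0.092
gene F has the largest |ΔΔCt| = 3.73.

0.075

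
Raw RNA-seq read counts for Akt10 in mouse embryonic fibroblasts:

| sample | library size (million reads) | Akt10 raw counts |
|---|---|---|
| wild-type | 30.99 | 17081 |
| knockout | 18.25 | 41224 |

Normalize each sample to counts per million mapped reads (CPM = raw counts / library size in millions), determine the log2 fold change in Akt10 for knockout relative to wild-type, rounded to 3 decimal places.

CPM(wild-type) = 17081 / 30.99 = 551.1778
CPM(knockout) = 41224 / 18.25 = 2258.8493
Fold change = 2258.8493 / 551.1778 = 4.09822
log2(4.09822) = 2.0350

2.035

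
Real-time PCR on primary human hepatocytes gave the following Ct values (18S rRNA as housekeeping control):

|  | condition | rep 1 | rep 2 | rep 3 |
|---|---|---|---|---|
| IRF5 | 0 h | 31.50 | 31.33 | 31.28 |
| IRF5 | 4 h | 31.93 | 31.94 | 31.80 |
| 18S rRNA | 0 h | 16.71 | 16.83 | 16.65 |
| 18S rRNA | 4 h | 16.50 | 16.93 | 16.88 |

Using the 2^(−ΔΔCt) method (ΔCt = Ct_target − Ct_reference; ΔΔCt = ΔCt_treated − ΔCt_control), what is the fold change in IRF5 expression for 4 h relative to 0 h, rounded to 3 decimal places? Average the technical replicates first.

Mean Ct: IRF5 0 h 31.370; IRF5 4 h 31.890; 18S rRNA 0 h 16.730; 18S rRNA 4 h 16.770
ΔCt(0 h) = 31.370 − 16.730 = 14.640
ΔCt(4 h) = 31.890 − 16.770 = 15.120
ΔΔCt = 15.120 − 14.640 = 0.480
Fold change = 2^(−0.480) = 0.7170

0.717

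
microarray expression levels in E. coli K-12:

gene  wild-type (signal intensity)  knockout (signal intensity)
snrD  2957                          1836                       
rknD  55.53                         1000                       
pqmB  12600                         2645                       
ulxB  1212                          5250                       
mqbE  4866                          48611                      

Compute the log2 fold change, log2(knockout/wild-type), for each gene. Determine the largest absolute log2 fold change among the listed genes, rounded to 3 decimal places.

4.171

log2(1836/2957) = -0.688  (snrD)
log2(1000/55.53) = 4.171  (rknD)
log2(2645/12600) = -2.252  (pqmB)
log2(5250/1212) = 2.115  (ulxB)
log2(48611/4866) = 3.320  (mqbE)
The largest magnitude belongs to rknD.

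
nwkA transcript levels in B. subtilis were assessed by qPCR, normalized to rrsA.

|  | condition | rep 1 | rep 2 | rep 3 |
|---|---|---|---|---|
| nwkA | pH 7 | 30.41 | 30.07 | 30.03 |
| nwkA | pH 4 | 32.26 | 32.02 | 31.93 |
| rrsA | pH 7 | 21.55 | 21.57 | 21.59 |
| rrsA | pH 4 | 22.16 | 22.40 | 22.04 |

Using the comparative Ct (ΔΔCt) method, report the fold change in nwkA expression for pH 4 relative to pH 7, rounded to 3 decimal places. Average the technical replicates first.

0.415

Mean Ct: nwkA pH 7 30.170; nwkA pH 4 32.070; rrsA pH 7 21.570; rrsA pH 4 22.200
ΔCt(pH 7) = 30.170 − 21.570 = 8.600
ΔCt(pH 4) = 32.070 − 22.200 = 9.870
ΔΔCt = 9.870 − 8.600 = 1.270
Fold change = 2^(−1.270) = 0.4147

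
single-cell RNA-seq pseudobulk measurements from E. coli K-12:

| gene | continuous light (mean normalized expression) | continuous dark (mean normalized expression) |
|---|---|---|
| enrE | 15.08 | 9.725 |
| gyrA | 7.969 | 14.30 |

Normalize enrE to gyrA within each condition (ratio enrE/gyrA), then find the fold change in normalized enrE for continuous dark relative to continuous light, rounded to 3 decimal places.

0.359

enrE/gyrA (continuous light) = 15.08 / 7.969 = 1.8923
enrE/gyrA (continuous dark) = 9.725 / 14.30 = 0.68007
Fold change = 0.68007 / 1.8923 = 0.3594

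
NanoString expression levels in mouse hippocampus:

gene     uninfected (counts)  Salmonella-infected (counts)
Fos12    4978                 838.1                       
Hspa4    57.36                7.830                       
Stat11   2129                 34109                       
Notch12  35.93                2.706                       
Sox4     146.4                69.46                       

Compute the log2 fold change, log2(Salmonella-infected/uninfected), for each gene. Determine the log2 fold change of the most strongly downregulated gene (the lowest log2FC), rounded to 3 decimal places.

-3.731

log2(838.1/4978) = -2.570  (Fos12)
log2(7.830/57.36) = -2.873  (Hspa4)
log2(34109/2129) = 4.002  (Stat11)
log2(2.706/35.93) = -3.731  (Notch12)
log2(69.46/146.4) = -1.076  (Sox4)
Notch12 is most strongly downregulated.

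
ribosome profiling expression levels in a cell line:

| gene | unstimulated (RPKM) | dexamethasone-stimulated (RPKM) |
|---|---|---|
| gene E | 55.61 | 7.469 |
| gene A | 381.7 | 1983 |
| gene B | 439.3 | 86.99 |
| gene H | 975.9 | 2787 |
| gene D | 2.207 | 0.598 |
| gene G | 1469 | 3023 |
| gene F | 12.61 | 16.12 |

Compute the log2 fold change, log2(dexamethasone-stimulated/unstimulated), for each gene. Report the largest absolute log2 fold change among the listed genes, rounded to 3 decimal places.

2.896

log2(7.469/55.61) = -2.896  (gene E)
log2(1983/381.7) = 2.377  (gene A)
log2(86.99/439.3) = -2.336  (gene B)
log2(2787/975.9) = 1.514  (gene H)
log2(0.598/2.207) = -1.884  (gene D)
log2(3023/1469) = 1.041  (gene G)
log2(16.12/12.61) = 0.354  (gene F)
The largest magnitude belongs to gene E.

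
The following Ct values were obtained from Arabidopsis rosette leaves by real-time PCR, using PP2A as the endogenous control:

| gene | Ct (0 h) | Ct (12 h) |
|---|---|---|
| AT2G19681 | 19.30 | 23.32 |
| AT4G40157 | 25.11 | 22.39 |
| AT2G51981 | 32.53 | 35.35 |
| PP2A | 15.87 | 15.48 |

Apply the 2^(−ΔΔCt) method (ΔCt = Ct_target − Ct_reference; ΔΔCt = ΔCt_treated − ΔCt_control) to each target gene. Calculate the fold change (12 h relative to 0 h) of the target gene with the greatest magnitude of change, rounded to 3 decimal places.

0.047

AT2G19681: ΔΔCt = (23.32−15.48) − (19.30−15.87) = 7.84 − 3.43 = 4.41; fold change = 2^-4.41 = 0.047
AT4G40157: ΔΔCt = (22.39−15.48) − (25.11−15.87) = 6.91 − 9.24 = -2.33; fold change = 2^2.33 = 5.028
AT2G51981: ΔΔCt = (35.35−15.48) − (32.53−15.87) = 19.87 − 16.66 = 3.21; fold change = 2^-3.21 = 0.108
AT2G19681 has the largest |ΔΔCt| = 4.41.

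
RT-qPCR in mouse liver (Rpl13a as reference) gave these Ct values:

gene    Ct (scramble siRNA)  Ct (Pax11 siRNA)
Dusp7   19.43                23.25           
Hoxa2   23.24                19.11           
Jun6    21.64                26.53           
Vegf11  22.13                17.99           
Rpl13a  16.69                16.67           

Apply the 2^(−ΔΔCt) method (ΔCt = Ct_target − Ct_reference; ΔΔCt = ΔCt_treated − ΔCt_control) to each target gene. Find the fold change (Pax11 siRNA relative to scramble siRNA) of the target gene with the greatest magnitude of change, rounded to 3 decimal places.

Dusp7: ΔΔCt = (23.25−16.67) − (19.43−16.69) = 6.58 − 2.74 = 3.84; fold change = 2^-3.84 = 0.070
Hoxa2: ΔΔCt = (19.11−16.67) − (23.24−16.69) = 2.44 − 6.55 = -4.11; fold change = 2^4.11 = 17.268
Jun6: ΔΔCt = (26.53−16.67) − (21.64−16.69) = 9.86 − 4.95 = 4.91; fold change = 2^-4.91 = 0.033
Vegf11: ΔΔCt = (17.99−16.67) − (22.13−16.69) = 1.32 − 5.44 = -4.12; fold change = 2^4.12 = 17.388
Jun6 has the largest |ΔΔCt| = 4.91.

0.033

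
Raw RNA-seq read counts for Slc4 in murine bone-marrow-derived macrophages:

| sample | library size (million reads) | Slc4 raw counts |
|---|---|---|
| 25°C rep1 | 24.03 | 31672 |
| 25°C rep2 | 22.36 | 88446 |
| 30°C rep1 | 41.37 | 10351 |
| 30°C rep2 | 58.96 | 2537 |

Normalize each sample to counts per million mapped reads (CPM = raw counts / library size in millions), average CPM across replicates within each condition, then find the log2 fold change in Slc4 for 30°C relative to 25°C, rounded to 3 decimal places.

CPM(25°C rep1) = 31672 / 24.03 = 1318.0191
CPM(25°C rep2) = 88446 / 22.36 = 3955.5456
CPM(30°C rep1) = 10351 / 41.37 = 250.2055
CPM(30°C rep2) = 2537 / 58.96 = 43.0292
mean CPM(25°C) = 2636.7824; mean CPM(30°C) = 146.6173
Fold change = 146.6173 / 2636.7824 = 0.05560
log2(0.05560) = -4.1687

-4.169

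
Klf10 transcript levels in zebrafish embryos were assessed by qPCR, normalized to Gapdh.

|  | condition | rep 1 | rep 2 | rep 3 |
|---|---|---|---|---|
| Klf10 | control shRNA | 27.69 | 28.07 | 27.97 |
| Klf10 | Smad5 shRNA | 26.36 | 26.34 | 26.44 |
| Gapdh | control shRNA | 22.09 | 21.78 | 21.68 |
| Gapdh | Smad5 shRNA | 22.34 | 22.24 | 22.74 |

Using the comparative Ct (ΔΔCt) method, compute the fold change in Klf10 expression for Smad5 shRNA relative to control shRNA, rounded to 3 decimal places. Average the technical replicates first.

Mean Ct: Klf10 control shRNA 27.910; Klf10 Smad5 shRNA 26.380; Gapdh control shRNA 21.850; Gapdh Smad5 shRNA 22.440
ΔCt(control shRNA) = 27.910 − 21.850 = 6.060
ΔCt(Smad5 shRNA) = 26.380 − 22.440 = 3.940
ΔΔCt = 3.940 − 6.060 = -2.120
Fold change = 2^(−(-2.120)) = 2^2.120 = 4.3469

4.347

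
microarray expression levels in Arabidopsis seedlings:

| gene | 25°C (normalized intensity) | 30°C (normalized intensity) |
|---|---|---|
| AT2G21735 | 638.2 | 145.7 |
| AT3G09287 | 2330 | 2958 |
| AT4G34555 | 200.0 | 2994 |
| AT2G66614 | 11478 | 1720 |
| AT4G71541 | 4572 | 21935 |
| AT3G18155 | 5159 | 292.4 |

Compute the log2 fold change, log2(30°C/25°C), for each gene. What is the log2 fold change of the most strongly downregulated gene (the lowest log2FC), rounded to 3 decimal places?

-4.141

log2(145.7/638.2) = -2.131  (AT2G21735)
log2(2958/2330) = 0.344  (AT3G09287)
log2(2994/200.0) = 3.904  (AT4G34555)
log2(1720/11478) = -2.738  (AT2G66614)
log2(21935/4572) = 2.262  (AT4G71541)
log2(292.4/5159) = -4.141  (AT3G18155)
AT3G18155 is most strongly downregulated.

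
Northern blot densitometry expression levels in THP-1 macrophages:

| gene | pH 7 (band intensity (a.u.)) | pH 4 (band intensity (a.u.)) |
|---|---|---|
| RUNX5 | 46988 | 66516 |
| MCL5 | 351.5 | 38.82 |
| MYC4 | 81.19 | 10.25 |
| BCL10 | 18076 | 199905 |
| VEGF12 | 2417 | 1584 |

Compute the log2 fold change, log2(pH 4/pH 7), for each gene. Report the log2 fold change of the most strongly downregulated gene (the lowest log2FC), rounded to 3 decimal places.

log2(66516/46988) = 0.501  (RUNX5)
log2(38.82/351.5) = -3.179  (MCL5)
log2(10.25/81.19) = -2.986  (MYC4)
log2(199905/18076) = 3.467  (BCL10)
log2(1584/2417) = -0.610  (VEGF12)
MCL5 is most strongly downregulated.

-3.179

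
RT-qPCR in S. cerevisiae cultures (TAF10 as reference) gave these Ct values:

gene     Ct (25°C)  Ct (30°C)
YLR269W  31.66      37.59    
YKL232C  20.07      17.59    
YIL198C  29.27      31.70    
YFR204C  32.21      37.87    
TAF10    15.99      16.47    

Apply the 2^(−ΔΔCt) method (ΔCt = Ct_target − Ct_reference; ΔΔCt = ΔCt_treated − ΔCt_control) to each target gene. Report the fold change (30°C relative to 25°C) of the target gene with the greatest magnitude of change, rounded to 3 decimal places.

0.023

YLR269W: ΔΔCt = (37.59−16.47) − (31.66−15.99) = 21.12 − 15.67 = 5.45; fold change = 2^-5.45 = 0.023
YKL232C: ΔΔCt = (17.59−16.47) − (20.07−15.99) = 1.12 − 4.08 = -2.96; fold change = 2^2.96 = 7.781
YIL198C: ΔΔCt = (31.70−16.47) − (29.27−15.99) = 15.23 − 13.28 = 1.95; fold change = 2^-1.95 = 0.259
YFR204C: ΔΔCt = (37.87−16.47) − (32.21−15.99) = 21.40 − 16.22 = 5.18; fold change = 2^-5.18 = 0.028
YLR269W has the largest |ΔΔCt| = 5.45.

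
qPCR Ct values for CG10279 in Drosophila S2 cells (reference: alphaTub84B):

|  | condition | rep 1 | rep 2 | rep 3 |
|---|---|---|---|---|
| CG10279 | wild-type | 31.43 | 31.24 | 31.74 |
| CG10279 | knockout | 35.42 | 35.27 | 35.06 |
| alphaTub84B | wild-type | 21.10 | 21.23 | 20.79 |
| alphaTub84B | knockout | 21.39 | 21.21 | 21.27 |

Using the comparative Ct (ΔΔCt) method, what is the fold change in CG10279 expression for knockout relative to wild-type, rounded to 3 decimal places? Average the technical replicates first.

Mean Ct: CG10279 wild-type 31.470; CG10279 knockout 35.250; alphaTub84B wild-type 21.040; alphaTub84B knockout 21.290
ΔCt(wild-type) = 31.470 − 21.040 = 10.430
ΔCt(knockout) = 35.250 − 21.290 = 13.960
ΔΔCt = 13.960 − 10.430 = 3.530
Fold change = 2^(−3.530) = 0.0866

0.087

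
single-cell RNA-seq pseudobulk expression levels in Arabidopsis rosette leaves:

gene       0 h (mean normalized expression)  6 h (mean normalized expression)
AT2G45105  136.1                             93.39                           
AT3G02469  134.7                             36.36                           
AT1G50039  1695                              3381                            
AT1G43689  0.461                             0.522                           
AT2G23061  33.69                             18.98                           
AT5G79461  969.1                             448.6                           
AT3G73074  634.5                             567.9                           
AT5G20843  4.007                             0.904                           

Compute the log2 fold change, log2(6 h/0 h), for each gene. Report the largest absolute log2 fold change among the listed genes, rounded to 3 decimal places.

2.148

log2(93.39/136.1) = -0.543  (AT2G45105)
log2(36.36/134.7) = -1.889  (AT3G02469)
log2(3381/1695) = 0.996  (AT1G50039)
log2(0.522/0.461) = 0.179  (AT1G43689)
log2(18.98/33.69) = -0.828  (AT2G23061)
log2(448.6/969.1) = -1.111  (AT5G79461)
log2(567.9/634.5) = -0.160  (AT3G73074)
log2(0.904/4.007) = -2.148  (AT5G20843)
The largest magnitude belongs to AT5G20843.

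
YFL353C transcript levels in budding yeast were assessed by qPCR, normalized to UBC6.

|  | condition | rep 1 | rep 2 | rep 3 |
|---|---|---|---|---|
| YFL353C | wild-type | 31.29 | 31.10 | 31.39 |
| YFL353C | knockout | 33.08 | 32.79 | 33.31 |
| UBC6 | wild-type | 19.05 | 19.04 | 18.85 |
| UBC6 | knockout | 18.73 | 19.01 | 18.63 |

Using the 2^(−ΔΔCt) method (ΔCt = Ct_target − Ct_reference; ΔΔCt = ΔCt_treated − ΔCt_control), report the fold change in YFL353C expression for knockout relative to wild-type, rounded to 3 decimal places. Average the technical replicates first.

0.252

Mean Ct: YFL353C wild-type 31.260; YFL353C knockout 33.060; UBC6 wild-type 18.980; UBC6 knockout 18.790
ΔCt(wild-type) = 31.260 − 18.980 = 12.280
ΔCt(knockout) = 33.060 − 18.790 = 14.270
ΔΔCt = 14.270 − 12.280 = 1.990
Fold change = 2^(−1.990) = 0.2517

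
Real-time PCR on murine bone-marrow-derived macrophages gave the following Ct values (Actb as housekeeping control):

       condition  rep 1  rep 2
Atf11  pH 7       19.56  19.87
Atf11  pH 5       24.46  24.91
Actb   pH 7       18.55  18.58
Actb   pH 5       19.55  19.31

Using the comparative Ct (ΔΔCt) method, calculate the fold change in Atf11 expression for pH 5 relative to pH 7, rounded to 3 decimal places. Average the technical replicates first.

0.058

Mean Ct: Atf11 pH 7 19.715; Atf11 pH 5 24.685; Actb pH 7 18.565; Actb pH 5 19.430
ΔCt(pH 7) = 19.715 − 18.565 = 1.150
ΔCt(pH 5) = 24.685 − 19.430 = 5.255
ΔΔCt = 5.255 − 1.150 = 4.105
Fold change = 2^(−4.105) = 0.0581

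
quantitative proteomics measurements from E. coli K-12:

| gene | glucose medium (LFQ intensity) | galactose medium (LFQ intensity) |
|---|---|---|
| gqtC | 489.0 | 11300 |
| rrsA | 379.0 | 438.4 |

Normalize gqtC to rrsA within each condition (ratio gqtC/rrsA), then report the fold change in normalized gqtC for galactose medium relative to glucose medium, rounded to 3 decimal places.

gqtC/rrsA (glucose medium) = 489.0 / 379.0 = 1.2902
gqtC/rrsA (galactose medium) = 11300 / 438.4 = 25.776
Fold change = 25.776 / 1.2902 = 19.9774

19.977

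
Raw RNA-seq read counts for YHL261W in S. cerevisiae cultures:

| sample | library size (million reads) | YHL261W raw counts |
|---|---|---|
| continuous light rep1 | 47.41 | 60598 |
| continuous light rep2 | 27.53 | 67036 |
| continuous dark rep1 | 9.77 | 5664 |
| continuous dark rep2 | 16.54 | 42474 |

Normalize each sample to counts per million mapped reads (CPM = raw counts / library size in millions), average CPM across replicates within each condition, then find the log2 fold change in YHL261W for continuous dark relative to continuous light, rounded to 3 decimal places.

CPM(continuous light rep1) = 60598 / 47.41 = 1278.1692
CPM(continuous light rep2) = 67036 / 27.53 = 2435.0163
CPM(continuous dark rep1) = 5664 / 9.77 = 579.7339
CPM(continuous dark rep2) = 42474 / 16.54 = 2567.9565
mean CPM(continuous light) = 1856.5928; mean CPM(continuous dark) = 1573.8452
Fold change = 1573.8452 / 1856.5928 = 0.84771
log2(0.84771) = -0.2384

-0.238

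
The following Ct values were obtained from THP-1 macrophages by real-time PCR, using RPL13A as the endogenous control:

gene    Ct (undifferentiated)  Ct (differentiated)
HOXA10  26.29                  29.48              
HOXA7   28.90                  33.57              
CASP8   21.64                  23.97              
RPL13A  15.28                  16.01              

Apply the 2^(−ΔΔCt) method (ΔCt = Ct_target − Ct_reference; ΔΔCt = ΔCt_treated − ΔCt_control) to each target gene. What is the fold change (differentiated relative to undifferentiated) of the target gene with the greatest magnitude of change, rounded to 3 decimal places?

HOXA10: ΔΔCt = (29.48−16.01) − (26.29−15.28) = 13.47 − 11.01 = 2.46; fold change = 2^-2.46 = 0.182
HOXA7: ΔΔCt = (33.57−16.01) − (28.90−15.28) = 17.56 − 13.62 = 3.94; fold change = 2^-3.94 = 0.065
CASP8: ΔΔCt = (23.97−16.01) − (21.64−15.28) = 7.96 − 6.36 = 1.60; fold change = 2^-1.60 = 0.330
HOXA7 has the largest |ΔΔCt| = 3.94.

0.065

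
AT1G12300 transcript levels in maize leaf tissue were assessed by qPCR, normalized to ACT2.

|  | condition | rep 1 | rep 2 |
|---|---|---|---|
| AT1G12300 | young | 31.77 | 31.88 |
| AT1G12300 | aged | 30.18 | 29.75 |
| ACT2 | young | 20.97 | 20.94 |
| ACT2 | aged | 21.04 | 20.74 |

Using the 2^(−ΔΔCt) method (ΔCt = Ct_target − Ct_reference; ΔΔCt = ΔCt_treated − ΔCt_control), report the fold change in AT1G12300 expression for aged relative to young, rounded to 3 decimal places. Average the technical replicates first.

Mean Ct: AT1G12300 young 31.825; AT1G12300 aged 29.965; ACT2 young 20.955; ACT2 aged 20.890
ΔCt(young) = 31.825 − 20.955 = 10.870
ΔCt(aged) = 29.965 − 20.890 = 9.075
ΔΔCt = 9.075 − 10.870 = -1.795
Fold change = 2^(−(-1.795)) = 2^1.795 = 3.4702

3.470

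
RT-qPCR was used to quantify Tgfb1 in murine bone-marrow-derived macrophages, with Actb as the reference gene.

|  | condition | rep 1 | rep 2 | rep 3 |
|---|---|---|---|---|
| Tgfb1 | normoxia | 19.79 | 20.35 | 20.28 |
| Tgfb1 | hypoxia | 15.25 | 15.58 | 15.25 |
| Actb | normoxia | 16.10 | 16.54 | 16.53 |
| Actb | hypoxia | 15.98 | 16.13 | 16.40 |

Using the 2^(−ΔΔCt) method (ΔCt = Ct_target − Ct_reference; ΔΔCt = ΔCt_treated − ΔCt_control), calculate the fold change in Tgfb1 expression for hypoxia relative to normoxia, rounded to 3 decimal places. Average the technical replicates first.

Mean Ct: Tgfb1 normoxia 20.140; Tgfb1 hypoxia 15.360; Actb normoxia 16.390; Actb hypoxia 16.170
ΔCt(normoxia) = 20.140 − 16.390 = 3.750
ΔCt(hypoxia) = 15.360 − 16.170 = -0.810
ΔΔCt = -0.810 − 3.750 = -4.560
Fold change = 2^(−(-4.560)) = 2^4.560 = 23.5883

23.588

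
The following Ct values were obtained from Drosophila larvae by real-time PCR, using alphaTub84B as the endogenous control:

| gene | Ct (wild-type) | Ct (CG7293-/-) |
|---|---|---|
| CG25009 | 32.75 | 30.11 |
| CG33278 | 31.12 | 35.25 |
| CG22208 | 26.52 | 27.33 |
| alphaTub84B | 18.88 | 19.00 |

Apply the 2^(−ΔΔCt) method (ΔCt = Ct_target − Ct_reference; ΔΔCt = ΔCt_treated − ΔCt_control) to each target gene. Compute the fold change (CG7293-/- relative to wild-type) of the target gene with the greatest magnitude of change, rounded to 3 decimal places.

0.062

CG25009: ΔΔCt = (30.11−19.00) − (32.75−18.88) = 11.11 − 13.87 = -2.76; fold change = 2^2.76 = 6.774
CG33278: ΔΔCt = (35.25−19.00) − (31.12−18.88) = 16.25 − 12.24 = 4.01; fold change = 2^-4.01 = 0.062
CG22208: ΔΔCt = (27.33−19.00) − (26.52−18.88) = 8.33 − 7.64 = 0.69; fold change = 2^-0.69 = 0.620
CG33278 has the largest |ΔΔCt| = 4.01.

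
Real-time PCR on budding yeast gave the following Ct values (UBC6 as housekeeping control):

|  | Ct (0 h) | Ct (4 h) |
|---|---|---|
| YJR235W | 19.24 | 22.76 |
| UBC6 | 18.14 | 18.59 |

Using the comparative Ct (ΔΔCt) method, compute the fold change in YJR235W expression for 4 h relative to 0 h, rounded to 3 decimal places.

ΔCt(0 h) = 19.240 − 18.140 = 1.100
ΔCt(4 h) = 22.760 − 18.590 = 4.170
ΔΔCt = 4.170 − 1.100 = 3.070
Fold change = 2^(−3.070) = 0.1191

0.119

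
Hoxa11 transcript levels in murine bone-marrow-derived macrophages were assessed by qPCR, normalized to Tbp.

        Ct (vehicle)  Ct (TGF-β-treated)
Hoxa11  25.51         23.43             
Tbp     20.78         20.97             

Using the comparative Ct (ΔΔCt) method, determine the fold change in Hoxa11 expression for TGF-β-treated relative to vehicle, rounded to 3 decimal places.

4.823

ΔCt(vehicle) = 25.510 − 20.780 = 4.730
ΔCt(TGF-β-treated) = 23.430 − 20.970 = 2.460
ΔΔCt = 2.460 − 4.730 = -2.270
Fold change = 2^(−(-2.270)) = 2^2.270 = 4.8232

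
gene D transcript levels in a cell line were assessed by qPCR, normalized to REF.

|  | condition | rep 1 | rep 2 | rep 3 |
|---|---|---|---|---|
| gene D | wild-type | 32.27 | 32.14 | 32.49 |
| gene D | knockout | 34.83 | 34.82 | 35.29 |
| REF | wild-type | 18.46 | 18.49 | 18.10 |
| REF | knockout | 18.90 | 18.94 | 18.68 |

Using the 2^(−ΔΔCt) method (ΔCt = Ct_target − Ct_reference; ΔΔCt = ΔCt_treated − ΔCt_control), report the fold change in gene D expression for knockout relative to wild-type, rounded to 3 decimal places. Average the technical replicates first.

0.219

Mean Ct: gene D wild-type 32.300; gene D knockout 34.980; REF wild-type 18.350; REF knockout 18.840
ΔCt(wild-type) = 32.300 − 18.350 = 13.950
ΔCt(knockout) = 34.980 − 18.840 = 16.140
ΔΔCt = 16.140 − 13.950 = 2.190
Fold change = 2^(−2.190) = 0.2192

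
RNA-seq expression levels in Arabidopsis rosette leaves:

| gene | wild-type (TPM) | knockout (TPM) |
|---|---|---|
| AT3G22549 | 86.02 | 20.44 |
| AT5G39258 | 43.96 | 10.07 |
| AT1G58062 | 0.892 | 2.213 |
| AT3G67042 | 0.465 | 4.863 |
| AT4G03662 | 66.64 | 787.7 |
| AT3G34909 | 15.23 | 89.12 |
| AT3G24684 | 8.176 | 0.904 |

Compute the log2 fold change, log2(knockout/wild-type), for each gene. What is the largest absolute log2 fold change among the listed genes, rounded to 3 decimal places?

3.563

log2(20.44/86.02) = -2.073  (AT3G22549)
log2(10.07/43.96) = -2.126  (AT5G39258)
log2(2.213/0.892) = 1.311  (AT1G58062)
log2(4.863/0.465) = 3.387  (AT3G67042)
log2(787.7/66.64) = 3.563  (AT4G03662)
log2(89.12/15.23) = 2.549  (AT3G34909)
log2(0.904/8.176) = -3.177  (AT3G24684)
The largest magnitude belongs to AT4G03662.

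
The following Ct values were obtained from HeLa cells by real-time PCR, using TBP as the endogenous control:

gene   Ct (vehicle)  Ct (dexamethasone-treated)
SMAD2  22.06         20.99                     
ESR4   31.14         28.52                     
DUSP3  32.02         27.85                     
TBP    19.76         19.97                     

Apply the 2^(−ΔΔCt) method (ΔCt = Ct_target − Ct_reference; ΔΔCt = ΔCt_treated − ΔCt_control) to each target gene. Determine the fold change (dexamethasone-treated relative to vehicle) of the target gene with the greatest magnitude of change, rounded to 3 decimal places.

20.821

SMAD2: ΔΔCt = (20.99−19.97) − (22.06−19.76) = 1.02 − 2.30 = -1.28; fold change = 2^1.28 = 2.428
ESR4: ΔΔCt = (28.52−19.97) − (31.14−19.76) = 8.55 − 11.38 = -2.83; fold change = 2^2.83 = 7.111
DUSP3: ΔΔCt = (27.85−19.97) − (32.02−19.76) = 7.88 − 12.26 = -4.38; fold change = 2^4.38 = 20.821
DUSP3 has the largest |ΔΔCt| = 4.38.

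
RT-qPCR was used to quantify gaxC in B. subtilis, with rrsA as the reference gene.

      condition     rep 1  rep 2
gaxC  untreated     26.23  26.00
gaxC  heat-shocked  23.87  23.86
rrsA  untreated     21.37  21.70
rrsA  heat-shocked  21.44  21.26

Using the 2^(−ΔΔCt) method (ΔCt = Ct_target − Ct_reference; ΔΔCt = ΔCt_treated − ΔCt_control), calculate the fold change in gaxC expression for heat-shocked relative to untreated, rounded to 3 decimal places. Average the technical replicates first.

Mean Ct: gaxC untreated 26.115; gaxC heat-shocked 23.865; rrsA untreated 21.535; rrsA heat-shocked 21.350
ΔCt(untreated) = 26.115 − 21.535 = 4.580
ΔCt(heat-shocked) = 23.865 − 21.350 = 2.515
ΔΔCt = 2.515 − 4.580 = -2.065
Fold change = 2^(−(-2.065)) = 2^2.065 = 4.1843

4.184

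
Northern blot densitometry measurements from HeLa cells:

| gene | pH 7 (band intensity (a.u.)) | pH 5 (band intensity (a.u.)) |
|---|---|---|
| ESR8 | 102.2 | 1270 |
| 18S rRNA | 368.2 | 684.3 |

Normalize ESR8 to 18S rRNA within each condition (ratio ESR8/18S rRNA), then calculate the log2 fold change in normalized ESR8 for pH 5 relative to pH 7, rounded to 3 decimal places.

ESR8/18S rRNA (pH 7) = 102.2 / 368.2 = 0.27757
ESR8/18S rRNA (pH 5) = 1270 / 684.3 = 1.8559
Fold change = 1.8559 / 0.27757 = 6.6864
log2(6.6864) = 2.7412

2.741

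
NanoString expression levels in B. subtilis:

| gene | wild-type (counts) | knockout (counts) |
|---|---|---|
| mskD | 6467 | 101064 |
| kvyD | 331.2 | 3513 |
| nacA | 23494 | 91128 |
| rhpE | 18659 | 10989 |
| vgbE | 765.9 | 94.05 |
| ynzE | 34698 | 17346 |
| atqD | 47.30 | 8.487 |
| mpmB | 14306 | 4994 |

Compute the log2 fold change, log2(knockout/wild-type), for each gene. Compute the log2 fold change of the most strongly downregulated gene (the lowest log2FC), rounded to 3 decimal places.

-3.026

log2(101064/6467) = 3.966  (mskD)
log2(3513/331.2) = 3.407  (kvyD)
log2(91128/23494) = 1.956  (nacA)
log2(10989/18659) = -0.764  (rhpE)
log2(94.05/765.9) = -3.026  (vgbE)
log2(17346/34698) = -1.000  (ynzE)
log2(8.487/47.30) = -2.479  (atqD)
log2(4994/14306) = -1.518  (mpmB)
vgbE is most strongly downregulated.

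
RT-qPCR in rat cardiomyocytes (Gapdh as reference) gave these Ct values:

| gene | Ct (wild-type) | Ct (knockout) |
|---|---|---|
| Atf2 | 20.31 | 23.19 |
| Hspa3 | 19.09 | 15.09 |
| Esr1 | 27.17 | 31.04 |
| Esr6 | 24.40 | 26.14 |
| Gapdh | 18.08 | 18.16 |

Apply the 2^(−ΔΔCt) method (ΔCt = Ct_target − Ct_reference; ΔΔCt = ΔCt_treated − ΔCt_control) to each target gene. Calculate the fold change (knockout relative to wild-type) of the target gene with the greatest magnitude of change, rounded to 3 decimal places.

16.912

Atf2: ΔΔCt = (23.19−18.16) − (20.31−18.08) = 5.03 − 2.23 = 2.80; fold change = 2^-2.80 = 0.144
Hspa3: ΔΔCt = (15.09−18.16) − (19.09−18.08) = -3.07 − 1.01 = -4.08; fold change = 2^4.08 = 16.912
Esr1: ΔΔCt = (31.04−18.16) − (27.17−18.08) = 12.88 − 9.09 = 3.79; fold change = 2^-3.79 = 0.072
Esr6: ΔΔCt = (26.14−18.16) − (24.40−18.08) = 7.98 − 6.32 = 1.66; fold change = 2^-1.66 = 0.316
Hspa3 has the largest |ΔΔCt| = 4.08.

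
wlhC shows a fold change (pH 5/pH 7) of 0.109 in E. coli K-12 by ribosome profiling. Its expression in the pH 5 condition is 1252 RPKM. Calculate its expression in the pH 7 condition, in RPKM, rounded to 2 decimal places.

pH 7 expression = 1252 / 0.109 = 11486.24

11486.24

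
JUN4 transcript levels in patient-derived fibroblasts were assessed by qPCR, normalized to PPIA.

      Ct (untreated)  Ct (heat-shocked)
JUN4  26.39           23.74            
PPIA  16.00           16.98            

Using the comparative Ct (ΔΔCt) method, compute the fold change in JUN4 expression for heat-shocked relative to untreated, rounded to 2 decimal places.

ΔCt(untreated) = 26.390 − 16.000 = 10.390
ΔCt(heat-shocked) = 23.740 − 16.980 = 6.760
ΔΔCt = 6.760 − 10.390 = -3.630
Fold change = 2^(−(-3.630)) = 2^3.630 = 12.381

12.38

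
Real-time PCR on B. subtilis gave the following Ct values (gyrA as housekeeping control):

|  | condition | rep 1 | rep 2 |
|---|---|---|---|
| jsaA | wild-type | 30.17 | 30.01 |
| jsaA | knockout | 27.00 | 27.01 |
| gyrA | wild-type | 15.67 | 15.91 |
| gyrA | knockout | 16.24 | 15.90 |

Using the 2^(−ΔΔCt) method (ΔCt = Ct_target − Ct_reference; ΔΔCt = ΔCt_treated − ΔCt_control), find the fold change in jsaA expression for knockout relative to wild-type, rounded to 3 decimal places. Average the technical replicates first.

10.303

Mean Ct: jsaA wild-type 30.090; jsaA knockout 27.005; gyrA wild-type 15.790; gyrA knockout 16.070
ΔCt(wild-type) = 30.090 − 15.790 = 14.300
ΔCt(knockout) = 27.005 − 16.070 = 10.935
ΔΔCt = 10.935 − 14.300 = -3.365
Fold change = 2^(−(-3.365)) = 2^3.365 = 10.3031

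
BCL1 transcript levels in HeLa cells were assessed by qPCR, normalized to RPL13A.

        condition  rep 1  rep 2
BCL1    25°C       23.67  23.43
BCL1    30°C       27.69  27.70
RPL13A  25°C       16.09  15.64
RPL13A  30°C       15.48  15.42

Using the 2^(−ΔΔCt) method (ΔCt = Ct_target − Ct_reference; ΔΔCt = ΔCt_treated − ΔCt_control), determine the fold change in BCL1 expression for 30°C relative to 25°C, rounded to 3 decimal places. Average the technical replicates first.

0.042

Mean Ct: BCL1 25°C 23.550; BCL1 30°C 27.695; RPL13A 25°C 15.865; RPL13A 30°C 15.450
ΔCt(25°C) = 23.550 − 15.865 = 7.685
ΔCt(30°C) = 27.695 − 15.450 = 12.245
ΔΔCt = 12.245 − 7.685 = 4.560
Fold change = 2^(−4.560) = 0.0424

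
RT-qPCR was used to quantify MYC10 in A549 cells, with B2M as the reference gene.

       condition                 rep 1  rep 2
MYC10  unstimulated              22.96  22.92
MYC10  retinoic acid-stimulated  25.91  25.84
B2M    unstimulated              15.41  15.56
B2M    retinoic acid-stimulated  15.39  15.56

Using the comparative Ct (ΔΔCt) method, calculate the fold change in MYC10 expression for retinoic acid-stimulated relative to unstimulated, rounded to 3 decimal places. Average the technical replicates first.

0.130

Mean Ct: MYC10 unstimulated 22.940; MYC10 retinoic acid-stimulated 25.875; B2M unstimulated 15.485; B2M retinoic acid-stimulated 15.475
ΔCt(unstimulated) = 22.940 − 15.485 = 7.455
ΔCt(retinoic acid-stimulated) = 25.875 − 15.475 = 10.400
ΔΔCt = 10.400 − 7.455 = 2.945
Fold change = 2^(−2.945) = 0.1299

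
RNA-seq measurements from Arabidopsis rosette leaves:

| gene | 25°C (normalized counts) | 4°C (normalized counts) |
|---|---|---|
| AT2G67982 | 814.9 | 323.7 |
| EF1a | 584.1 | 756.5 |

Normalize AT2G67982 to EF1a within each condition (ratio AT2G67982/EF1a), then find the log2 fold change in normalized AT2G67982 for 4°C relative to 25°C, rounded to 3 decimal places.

-1.705

AT2G67982/EF1a (25°C) = 814.9 / 584.1 = 1.3951
AT2G67982/EF1a (4°C) = 323.7 / 756.5 = 0.42789
Fold change = 0.42789 / 1.3951 = 0.3067
log2(0.3067) = -1.7051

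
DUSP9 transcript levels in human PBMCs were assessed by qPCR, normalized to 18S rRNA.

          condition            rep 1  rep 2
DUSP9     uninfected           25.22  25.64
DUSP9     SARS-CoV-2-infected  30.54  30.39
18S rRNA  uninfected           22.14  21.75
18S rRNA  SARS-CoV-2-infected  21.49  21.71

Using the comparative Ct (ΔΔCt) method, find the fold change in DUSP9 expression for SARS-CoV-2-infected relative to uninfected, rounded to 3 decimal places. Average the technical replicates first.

Mean Ct: DUSP9 uninfected 25.430; DUSP9 SARS-CoV-2-infected 30.465; 18S rRNA uninfected 21.945; 18S rRNA SARS-CoV-2-infected 21.600
ΔCt(uninfected) = 25.430 − 21.945 = 3.485
ΔCt(SARS-CoV-2-infected) = 30.465 − 21.600 = 8.865
ΔΔCt = 8.865 − 3.485 = 5.380
Fold change = 2^(−5.380) = 0.0240

0.024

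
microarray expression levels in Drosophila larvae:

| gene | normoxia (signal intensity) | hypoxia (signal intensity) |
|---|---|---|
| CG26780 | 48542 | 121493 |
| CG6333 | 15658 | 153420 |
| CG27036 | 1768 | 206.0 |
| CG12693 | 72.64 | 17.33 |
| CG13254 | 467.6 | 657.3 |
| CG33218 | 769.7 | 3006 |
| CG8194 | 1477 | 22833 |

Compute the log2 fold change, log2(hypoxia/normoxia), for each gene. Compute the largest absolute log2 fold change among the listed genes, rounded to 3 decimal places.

log2(121493/48542) = 1.324  (CG26780)
log2(153420/15658) = 3.293  (CG6333)
log2(206.0/1768) = -3.101  (CG27036)
log2(17.33/72.64) = -2.067  (CG12693)
log2(657.3/467.6) = 0.491  (CG13254)
log2(3006/769.7) = 1.965  (CG33218)
log2(22833/1477) = 3.950  (CG8194)
The largest magnitude belongs to CG8194.

3.950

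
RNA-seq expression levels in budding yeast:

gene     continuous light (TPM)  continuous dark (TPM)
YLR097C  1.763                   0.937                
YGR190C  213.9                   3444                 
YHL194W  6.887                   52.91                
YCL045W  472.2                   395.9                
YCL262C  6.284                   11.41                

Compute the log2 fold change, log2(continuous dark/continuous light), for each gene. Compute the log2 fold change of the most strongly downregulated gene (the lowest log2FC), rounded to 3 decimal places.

-0.912

log2(0.937/1.763) = -0.912  (YLR097C)
log2(3444/213.9) = 4.009  (YGR190C)
log2(52.91/6.887) = 2.942  (YHL194W)
log2(395.9/472.2) = -0.254  (YCL045W)
log2(11.41/6.284) = 0.861  (YCL262C)
YLR097C is most strongly downregulated.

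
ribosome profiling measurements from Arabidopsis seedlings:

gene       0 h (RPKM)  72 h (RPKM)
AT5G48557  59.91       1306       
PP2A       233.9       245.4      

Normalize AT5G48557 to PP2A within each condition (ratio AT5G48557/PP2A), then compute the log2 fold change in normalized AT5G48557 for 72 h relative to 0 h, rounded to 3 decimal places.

4.377

AT5G48557/PP2A (0 h) = 59.91 / 233.9 = 0.25614
AT5G48557/PP2A (72 h) = 1306 / 245.4 = 5.3219
Fold change = 5.3219 / 0.25614 = 20.7778
log2(20.7778) = 4.3770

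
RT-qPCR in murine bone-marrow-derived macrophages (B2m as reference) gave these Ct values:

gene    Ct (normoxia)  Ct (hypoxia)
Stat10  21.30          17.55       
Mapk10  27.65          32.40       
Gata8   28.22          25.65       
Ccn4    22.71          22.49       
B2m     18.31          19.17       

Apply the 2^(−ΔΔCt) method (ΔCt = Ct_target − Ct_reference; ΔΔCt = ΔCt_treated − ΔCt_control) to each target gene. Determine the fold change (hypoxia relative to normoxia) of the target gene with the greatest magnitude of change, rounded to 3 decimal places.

Stat10: ΔΔCt = (17.55−19.17) − (21.30−18.31) = -1.62 − 2.99 = -4.61; fold change = 2^4.61 = 24.420
Mapk10: ΔΔCt = (32.40−19.17) − (27.65−18.31) = 13.23 − 9.34 = 3.89; fold change = 2^-3.89 = 0.067
Gata8: ΔΔCt = (25.65−19.17) − (28.22−18.31) = 6.48 − 9.91 = -3.43; fold change = 2^3.43 = 10.778
Ccn4: ΔΔCt = (22.49−19.17) − (22.71−18.31) = 3.32 − 4.40 = -1.08; fold change = 2^1.08 = 2.114
Stat10 has the largest |ΔΔCt| = 4.61.

24.420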